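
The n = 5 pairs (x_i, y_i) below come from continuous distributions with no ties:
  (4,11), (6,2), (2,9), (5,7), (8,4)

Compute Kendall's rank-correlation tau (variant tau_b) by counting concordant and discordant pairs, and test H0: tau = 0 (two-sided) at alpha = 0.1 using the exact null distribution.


Step 1: Enumerate the 10 unordered pairs (i,j) with i<j and classify each by sign(x_j-x_i) * sign(y_j-y_i).
  (1,2):dx=+2,dy=-9->D; (1,3):dx=-2,dy=-2->C; (1,4):dx=+1,dy=-4->D; (1,5):dx=+4,dy=-7->D
  (2,3):dx=-4,dy=+7->D; (2,4):dx=-1,dy=+5->D; (2,5):dx=+2,dy=+2->C; (3,4):dx=+3,dy=-2->D
  (3,5):dx=+6,dy=-5->D; (4,5):dx=+3,dy=-3->D
Step 2: C = 2, D = 8, total pairs = 10.
Step 3: tau = (C - D)/(n(n-1)/2) = (2 - 8)/10 = -0.600000.
Step 4: Exact two-sided p-value (enumerate n! = 120 permutations of y under H0): p = 0.233333.
Step 5: alpha = 0.1. fail to reject H0.

tau_b = -0.6000 (C=2, D=8), p = 0.233333, fail to reject H0.


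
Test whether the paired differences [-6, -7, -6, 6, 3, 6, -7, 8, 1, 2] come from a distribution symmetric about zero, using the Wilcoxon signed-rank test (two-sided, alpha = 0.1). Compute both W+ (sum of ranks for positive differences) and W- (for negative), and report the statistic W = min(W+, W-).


Step 1: Drop any zero differences (none here) and take |d_i|.
|d| = [6, 7, 6, 6, 3, 6, 7, 8, 1, 2]
Step 2: Midrank |d_i| (ties get averaged ranks).
ranks: |6|->5.5, |7|->8.5, |6|->5.5, |6|->5.5, |3|->3, |6|->5.5, |7|->8.5, |8|->10, |1|->1, |2|->2
Step 3: Attach original signs; sum ranks with positive sign and with negative sign.
W+ = 5.5 + 3 + 5.5 + 10 + 1 + 2 = 27
W- = 5.5 + 8.5 + 5.5 + 8.5 = 28
(Check: W+ + W- = 55 should equal n(n+1)/2 = 55.)
Step 4: Test statistic W = min(W+, W-) = 27.
Step 5: Ties in |d|, so use the tie-corrected normal approximation.
        E[W] = n(n+1)/4 = 10*11/4 = 27.5.
        Tie groups: |d|=6 (t=4), |d|=7 (t=2); sum(t^3 - t) = 66.
        Var[W] = n(n+1)(2n+1)/24 - sum(t^3-t)/48 = 2310/24 - 66/48 = 94.875.
        z = (W - E[W]) / sqrt(Var[W]) = (27 - 27.5) / 9.7404 = -0.0513.
        Two-sided p = 2*Phi(z) = 0.959060.
Step 6: alpha = 0.1. fail to reject H0.

W+ = 27, W- = 28, W = min = 27, p = 0.959060, fail to reject H0.


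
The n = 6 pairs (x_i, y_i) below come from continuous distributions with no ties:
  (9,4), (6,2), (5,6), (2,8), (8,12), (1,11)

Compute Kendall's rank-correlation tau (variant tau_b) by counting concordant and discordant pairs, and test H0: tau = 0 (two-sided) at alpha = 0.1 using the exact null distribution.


Step 1: Enumerate the 15 unordered pairs (i,j) with i<j and classify each by sign(x_j-x_i) * sign(y_j-y_i).
  (1,2):dx=-3,dy=-2->C; (1,3):dx=-4,dy=+2->D; (1,4):dx=-7,dy=+4->D; (1,5):dx=-1,dy=+8->D
  (1,6):dx=-8,dy=+7->D; (2,3):dx=-1,dy=+4->D; (2,4):dx=-4,dy=+6->D; (2,5):dx=+2,dy=+10->C
  (2,6):dx=-5,dy=+9->D; (3,4):dx=-3,dy=+2->D; (3,5):dx=+3,dy=+6->C; (3,6):dx=-4,dy=+5->D
  (4,5):dx=+6,dy=+4->C; (4,6):dx=-1,dy=+3->D; (5,6):dx=-7,dy=-1->C
Step 2: C = 5, D = 10, total pairs = 15.
Step 3: tau = (C - D)/(n(n-1)/2) = (5 - 10)/15 = -0.333333.
Step 4: Exact two-sided p-value (enumerate n! = 720 permutations of y under H0): p = 0.469444.
Step 5: alpha = 0.1. fail to reject H0.

tau_b = -0.3333 (C=5, D=10), p = 0.469444, fail to reject H0.


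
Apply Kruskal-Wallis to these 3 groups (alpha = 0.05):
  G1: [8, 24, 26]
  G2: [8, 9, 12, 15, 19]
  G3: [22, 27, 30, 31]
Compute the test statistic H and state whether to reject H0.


Step 1: Combine all N = 12 observations and assign midranks.
sorted (value, group, rank): (8,G1,1.5), (8,G2,1.5), (9,G2,3), (12,G2,4), (15,G2,5), (19,G2,6), (22,G3,7), (24,G1,8), (26,G1,9), (27,G3,10), (30,G3,11), (31,G3,12)
Step 2: Sum ranks within each group.
R_1 = 18.5 (n_1 = 3)
R_2 = 19.5 (n_2 = 5)
R_3 = 40 (n_3 = 4)
Step 3: H = 12/(N(N+1)) * sum(R_i^2/n_i) - 3(N+1)
     = 12/(12*13) * (18.5^2/3 + 19.5^2/5 + 40^2/4) - 3*13
     = 0.076923 * 590.133 - 39
     = 6.394872.
Step 4: Ties present; correction factor C = 1 - 6/(12^3 - 12) = 0.996503. Corrected H = 6.394872 / 0.996503 = 6.417310.
Step 5: Under H0, H ~ chi^2(2); p-value = 0.040411.
Step 6: alpha = 0.05. reject H0.

H = 6.4173, df = 2, p = 0.040411, reject H0.


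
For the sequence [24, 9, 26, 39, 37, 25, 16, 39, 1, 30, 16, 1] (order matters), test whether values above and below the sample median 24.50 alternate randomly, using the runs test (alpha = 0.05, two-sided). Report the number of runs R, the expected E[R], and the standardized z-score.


Step 1: Compute median = 24.50; label A = above, B = below.
Labels in order: BBAAAABABABB  (n_A = 6, n_B = 6)
Step 2: Count runs R = 7.
Step 3: Under H0 (random ordering), E[R] = 2*n_A*n_B/(n_A+n_B) + 1 = 2*6*6/12 + 1 = 7.0000.
        Var[R] = 2*n_A*n_B*(2*n_A*n_B - n_A - n_B) / ((n_A+n_B)^2 * (n_A+n_B-1)) = 4320/1584 = 2.7273.
        SD[R] = 1.6514.
Step 4: R = E[R], so z = 0 with no continuity correction.
Step 5: Two-sided p-value via normal approximation = 2*(1 - Phi(|z|)) = 1.000000.
Step 6: alpha = 0.05. fail to reject H0.

R = 7, z = 0.0000, p = 1.000000, fail to reject H0.


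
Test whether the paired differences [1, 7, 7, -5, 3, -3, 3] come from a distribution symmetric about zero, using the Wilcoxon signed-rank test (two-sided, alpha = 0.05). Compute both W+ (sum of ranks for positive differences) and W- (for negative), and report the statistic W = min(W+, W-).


Step 1: Drop any zero differences (none here) and take |d_i|.
|d| = [1, 7, 7, 5, 3, 3, 3]
Step 2: Midrank |d_i| (ties get averaged ranks).
ranks: |1|->1, |7|->6.5, |7|->6.5, |5|->5, |3|->3, |3|->3, |3|->3
Step 3: Attach original signs; sum ranks with positive sign and with negative sign.
W+ = 1 + 6.5 + 6.5 + 3 + 3 = 20
W- = 5 + 3 = 8
(Check: W+ + W- = 28 should equal n(n+1)/2 = 28.)
Step 4: Test statistic W = min(W+, W-) = 8.
Step 5: Ties in |d|, so use the tie-corrected normal approximation.
        E[W] = n(n+1)/4 = 7*8/4 = 14.
        Tie groups: |d|=3 (t=3), |d|=7 (t=2); sum(t^3 - t) = 30.
        Var[W] = n(n+1)(2n+1)/24 - sum(t^3-t)/48 = 840/24 - 30/48 = 34.375.
        z = (W - E[W]) / sqrt(Var[W]) = (8 - 14) / 5.8630 = -1.0234.
        Two-sided p = 2*Phi(z) = 0.306136.
Step 6: alpha = 0.05. fail to reject H0.

W+ = 20, W- = 8, W = min = 8, p = 0.306136, fail to reject H0.


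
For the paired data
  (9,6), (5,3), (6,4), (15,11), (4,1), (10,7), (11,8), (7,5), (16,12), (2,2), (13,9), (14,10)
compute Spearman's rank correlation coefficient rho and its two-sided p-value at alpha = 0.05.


Step 1: Rank x and y separately (midranks; no ties here).
rank(x): 9->6, 5->3, 6->4, 15->11, 4->2, 10->7, 11->8, 7->5, 16->12, 2->1, 13->9, 14->10
rank(y): 6->6, 3->3, 4->4, 11->11, 1->1, 7->7, 8->8, 5->5, 12->12, 2->2, 9->9, 10->10
Step 2: d_i = R_x(i) - R_y(i); compute d_i^2.
  (6-6)^2=0, (3-3)^2=0, (4-4)^2=0, (11-11)^2=0, (2-1)^2=1, (7-7)^2=0, (8-8)^2=0, (5-5)^2=0, (12-12)^2=0, (1-2)^2=1, (9-9)^2=0, (10-10)^2=0
sum(d^2) = 2.
Step 3: rho = 1 - 6*2 / (12*(12^2 - 1)) = 1 - 12/1716 = 0.993007.
Step 4: Under H0, t = rho * sqrt((n-2)/(1-rho^2)) = 26.5990 ~ t(10).
Step 5: Two-sided p-value from the t-distribution with 10 df = 0.000000.
Step 6: alpha = 0.05. reject H0.

rho = 0.9930, p = 0.000000, reject H0 at alpha = 0.05.


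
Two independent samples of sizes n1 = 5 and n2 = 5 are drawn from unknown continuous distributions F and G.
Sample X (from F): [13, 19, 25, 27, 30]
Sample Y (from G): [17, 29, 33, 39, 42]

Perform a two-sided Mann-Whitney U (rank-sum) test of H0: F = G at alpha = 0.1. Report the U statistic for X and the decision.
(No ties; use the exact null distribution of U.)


Step 1: Combine and sort all 10 observations; assign midranks.
sorted (value, group): (13,X), (17,Y), (19,X), (25,X), (27,X), (29,Y), (30,X), (33,Y), (39,Y), (42,Y)
ranks: 13->1, 17->2, 19->3, 25->4, 27->5, 29->6, 30->7, 33->8, 39->9, 42->10
Step 2: Rank sum for X: R1 = 1 + 3 + 4 + 5 + 7 = 20.
Step 3: U_X = R1 - n1(n1+1)/2 = 20 - 5*6/2 = 20 - 15 = 5.
       U_Y = n1*n2 - U_X = 25 - 5 = 20.
Step 4: No ties, so the exact null distribution of U (based on enumerating the C(10,5) = 252 equally likely rank assignments) gives the two-sided p-value.
Step 5: p-value = 0.150794; compare to alpha = 0.1. fail to reject H0.

U_X = 5, p = 0.150794, fail to reject H0 at alpha = 0.1.


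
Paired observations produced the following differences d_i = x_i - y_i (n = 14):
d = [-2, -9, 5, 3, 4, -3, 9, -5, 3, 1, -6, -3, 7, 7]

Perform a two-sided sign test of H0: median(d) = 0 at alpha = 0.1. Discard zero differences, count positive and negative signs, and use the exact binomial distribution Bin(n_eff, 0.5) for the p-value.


Step 1: Discard zero differences. Original n = 14; n_eff = number of nonzero differences = 14.
Nonzero differences (with sign): -2, -9, +5, +3, +4, -3, +9, -5, +3, +1, -6, -3, +7, +7
Step 2: Count signs: positive = 8, negative = 6.
Step 3: Under H0: P(positive) = 0.5, so the number of positives S ~ Bin(14, 0.5).
Step 4: Two-sided exact p-value = sum of Bin(14,0.5) probabilities at or below the observed probability = 0.790527.
Step 5: alpha = 0.1. fail to reject H0.

n_eff = 14, pos = 8, neg = 6, p = 0.790527, fail to reject H0.


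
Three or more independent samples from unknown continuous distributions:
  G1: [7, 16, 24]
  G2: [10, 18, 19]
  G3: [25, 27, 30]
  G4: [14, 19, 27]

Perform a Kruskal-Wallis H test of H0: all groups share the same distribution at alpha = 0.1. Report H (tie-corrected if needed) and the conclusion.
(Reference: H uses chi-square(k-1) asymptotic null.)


Step 1: Combine all N = 12 observations and assign midranks.
sorted (value, group, rank): (7,G1,1), (10,G2,2), (14,G4,3), (16,G1,4), (18,G2,5), (19,G2,6.5), (19,G4,6.5), (24,G1,8), (25,G3,9), (27,G3,10.5), (27,G4,10.5), (30,G3,12)
Step 2: Sum ranks within each group.
R_1 = 13 (n_1 = 3)
R_2 = 13.5 (n_2 = 3)
R_3 = 31.5 (n_3 = 3)
R_4 = 20 (n_4 = 3)
Step 3: H = 12/(N(N+1)) * sum(R_i^2/n_i) - 3(N+1)
     = 12/(12*13) * (13^2/3 + 13.5^2/3 + 31.5^2/3 + 20^2/3) - 3*13
     = 0.076923 * 581.167 - 39
     = 5.705128.
Step 4: Ties present; correction factor C = 1 - 12/(12^3 - 12) = 0.993007. Corrected H = 5.705128 / 0.993007 = 5.745305.
Step 5: Under H0, H ~ chi^2(3); p-value = 0.124681.
Step 6: alpha = 0.1. fail to reject H0.

H = 5.7453, df = 3, p = 0.124681, fail to reject H0.


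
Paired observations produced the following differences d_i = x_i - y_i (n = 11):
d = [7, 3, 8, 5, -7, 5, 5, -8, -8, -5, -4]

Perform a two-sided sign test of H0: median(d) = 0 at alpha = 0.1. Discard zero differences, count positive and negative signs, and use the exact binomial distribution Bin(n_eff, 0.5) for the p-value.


Step 1: Discard zero differences. Original n = 11; n_eff = number of nonzero differences = 11.
Nonzero differences (with sign): +7, +3, +8, +5, -7, +5, +5, -8, -8, -5, -4
Step 2: Count signs: positive = 6, negative = 5.
Step 3: Under H0: P(positive) = 0.5, so the number of positives S ~ Bin(11, 0.5).
Step 4: Two-sided exact p-value = sum of Bin(11,0.5) probabilities at or below the observed probability = 1.000000.
Step 5: alpha = 0.1. fail to reject H0.

n_eff = 11, pos = 6, neg = 5, p = 1.000000, fail to reject H0.


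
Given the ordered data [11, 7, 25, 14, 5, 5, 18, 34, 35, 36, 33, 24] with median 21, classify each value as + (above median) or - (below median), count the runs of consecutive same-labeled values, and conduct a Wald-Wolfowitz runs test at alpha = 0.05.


Step 1: Compute median = 21; label A = above, B = below.
Labels in order: BBABBBBAAAAA  (n_A = 6, n_B = 6)
Step 2: Count runs R = 4.
Step 3: Under H0 (random ordering), E[R] = 2*n_A*n_B/(n_A+n_B) + 1 = 2*6*6/12 + 1 = 7.0000.
        Var[R] = 2*n_A*n_B*(2*n_A*n_B - n_A - n_B) / ((n_A+n_B)^2 * (n_A+n_B-1)) = 4320/1584 = 2.7273.
        SD[R] = 1.6514.
Step 4: Continuity-corrected z = (R + 0.5 - E[R]) / SD[R] = (4 + 0.5 - 7.0000) / 1.6514 = -1.5138.
Step 5: Two-sided p-value via normal approximation = 2*(1 - Phi(|z|)) = 0.130070.
Step 6: alpha = 0.05. fail to reject H0.

R = 4, z = -1.5138, p = 0.130070, fail to reject H0.


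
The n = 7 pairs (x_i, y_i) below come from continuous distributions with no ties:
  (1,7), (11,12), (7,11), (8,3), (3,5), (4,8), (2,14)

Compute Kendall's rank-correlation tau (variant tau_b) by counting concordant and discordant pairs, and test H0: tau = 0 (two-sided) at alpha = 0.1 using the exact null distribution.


Step 1: Enumerate the 21 unordered pairs (i,j) with i<j and classify each by sign(x_j-x_i) * sign(y_j-y_i).
  (1,2):dx=+10,dy=+5->C; (1,3):dx=+6,dy=+4->C; (1,4):dx=+7,dy=-4->D; (1,5):dx=+2,dy=-2->D
  (1,6):dx=+3,dy=+1->C; (1,7):dx=+1,dy=+7->C; (2,3):dx=-4,dy=-1->C; (2,4):dx=-3,dy=-9->C
  (2,5):dx=-8,dy=-7->C; (2,6):dx=-7,dy=-4->C; (2,7):dx=-9,dy=+2->D; (3,4):dx=+1,dy=-8->D
  (3,5):dx=-4,dy=-6->C; (3,6):dx=-3,dy=-3->C; (3,7):dx=-5,dy=+3->D; (4,5):dx=-5,dy=+2->D
  (4,6):dx=-4,dy=+5->D; (4,7):dx=-6,dy=+11->D; (5,6):dx=+1,dy=+3->C; (5,7):dx=-1,dy=+9->D
  (6,7):dx=-2,dy=+6->D
Step 2: C = 11, D = 10, total pairs = 21.
Step 3: tau = (C - D)/(n(n-1)/2) = (11 - 10)/21 = 0.047619.
Step 4: Exact two-sided p-value (enumerate n! = 5040 permutations of y under H0): p = 1.000000.
Step 5: alpha = 0.1. fail to reject H0.

tau_b = 0.0476 (C=11, D=10), p = 1.000000, fail to reject H0.


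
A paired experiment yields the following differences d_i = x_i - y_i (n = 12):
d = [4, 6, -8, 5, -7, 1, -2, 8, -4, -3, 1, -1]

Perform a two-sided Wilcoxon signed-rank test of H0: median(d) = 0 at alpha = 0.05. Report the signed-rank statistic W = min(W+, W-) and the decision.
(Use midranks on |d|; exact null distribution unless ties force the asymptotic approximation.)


Step 1: Drop any zero differences (none here) and take |d_i|.
|d| = [4, 6, 8, 5, 7, 1, 2, 8, 4, 3, 1, 1]
Step 2: Midrank |d_i| (ties get averaged ranks).
ranks: |4|->6.5, |6|->9, |8|->11.5, |5|->8, |7|->10, |1|->2, |2|->4, |8|->11.5, |4|->6.5, |3|->5, |1|->2, |1|->2
Step 3: Attach original signs; sum ranks with positive sign and with negative sign.
W+ = 6.5 + 9 + 8 + 2 + 11.5 + 2 = 39
W- = 11.5 + 10 + 4 + 6.5 + 5 + 2 = 39
(Check: W+ + W- = 78 should equal n(n+1)/2 = 78.)
Step 4: Test statistic W = min(W+, W-) = 39.
Step 5: Ties in |d|, so use the tie-corrected normal approximation.
        E[W] = n(n+1)/4 = 12*13/4 = 39.
        Tie groups: |d|=1 (t=3), |d|=4 (t=2), |d|=8 (t=2); sum(t^3 - t) = 36.
        Var[W] = n(n+1)(2n+1)/24 - sum(t^3-t)/48 = 3900/24 - 36/48 = 161.75.
        z = (W - E[W]) / sqrt(Var[W]) = (39 - 39) / 12.7181 = 0.0000.
        Two-sided p = 2*Phi(z) = 1.000000.
Step 6: alpha = 0.05. fail to reject H0.

W+ = 39, W- = 39, W = min = 39, p = 1.000000, fail to reject H0.


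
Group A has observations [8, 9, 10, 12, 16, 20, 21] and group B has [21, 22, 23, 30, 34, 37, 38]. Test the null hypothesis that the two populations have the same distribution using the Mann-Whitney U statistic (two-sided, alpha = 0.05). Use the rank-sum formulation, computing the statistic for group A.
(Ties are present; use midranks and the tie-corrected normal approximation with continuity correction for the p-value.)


Step 1: Combine and sort all 14 observations; assign midranks.
sorted (value, group): (8,X), (9,X), (10,X), (12,X), (16,X), (20,X), (21,X), (21,Y), (22,Y), (23,Y), (30,Y), (34,Y), (37,Y), (38,Y)
ranks: 8->1, 9->2, 10->3, 12->4, 16->5, 20->6, 21->7.5, 21->7.5, 22->9, 23->10, 30->11, 34->12, 37->13, 38->14
Step 2: Rank sum for X: R1 = 1 + 2 + 3 + 4 + 5 + 6 + 7.5 = 28.5.
Step 3: U_X = R1 - n1(n1+1)/2 = 28.5 - 7*8/2 = 28.5 - 28 = 0.5.
       U_Y = n1*n2 - U_X = 49 - 0.5 = 48.5.
Step 4: Ties are present, so use the tie-corrected normal approximation (with continuity correction) for the p-value.
Step 5: p-value = 0.002647; compare to alpha = 0.05. reject H0.

U_X = 0.5, p = 0.002647, reject H0 at alpha = 0.05.


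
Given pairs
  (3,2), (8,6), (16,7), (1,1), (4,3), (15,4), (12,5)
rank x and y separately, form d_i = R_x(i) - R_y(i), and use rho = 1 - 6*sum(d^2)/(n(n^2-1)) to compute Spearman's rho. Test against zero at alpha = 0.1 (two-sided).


Step 1: Rank x and y separately (midranks; no ties here).
rank(x): 3->2, 8->4, 16->7, 1->1, 4->3, 15->6, 12->5
rank(y): 2->2, 6->6, 7->7, 1->1, 3->3, 4->4, 5->5
Step 2: d_i = R_x(i) - R_y(i); compute d_i^2.
  (2-2)^2=0, (4-6)^2=4, (7-7)^2=0, (1-1)^2=0, (3-3)^2=0, (6-4)^2=4, (5-5)^2=0
sum(d^2) = 8.
Step 3: rho = 1 - 6*8 / (7*(7^2 - 1)) = 1 - 48/336 = 0.857143.
Step 4: Under H0, t = rho * sqrt((n-2)/(1-rho^2)) = 3.7210 ~ t(5).
Step 5: Two-sided p-value from the t-distribution with 5 df = 0.013697.
Step 6: alpha = 0.1. reject H0.

rho = 0.8571, p = 0.013697, reject H0 at alpha = 0.1.


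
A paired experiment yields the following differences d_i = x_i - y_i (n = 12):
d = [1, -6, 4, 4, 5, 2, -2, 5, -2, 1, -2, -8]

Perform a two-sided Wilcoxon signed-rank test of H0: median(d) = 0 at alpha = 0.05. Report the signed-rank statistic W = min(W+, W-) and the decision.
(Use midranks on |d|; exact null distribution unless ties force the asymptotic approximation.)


Step 1: Drop any zero differences (none here) and take |d_i|.
|d| = [1, 6, 4, 4, 5, 2, 2, 5, 2, 1, 2, 8]
Step 2: Midrank |d_i| (ties get averaged ranks).
ranks: |1|->1.5, |6|->11, |4|->7.5, |4|->7.5, |5|->9.5, |2|->4.5, |2|->4.5, |5|->9.5, |2|->4.5, |1|->1.5, |2|->4.5, |8|->12
Step 3: Attach original signs; sum ranks with positive sign and with negative sign.
W+ = 1.5 + 7.5 + 7.5 + 9.5 + 4.5 + 9.5 + 1.5 = 41.5
W- = 11 + 4.5 + 4.5 + 4.5 + 12 = 36.5
(Check: W+ + W- = 78 should equal n(n+1)/2 = 78.)
Step 4: Test statistic W = min(W+, W-) = 36.5.
Step 5: Ties in |d|, so use the tie-corrected normal approximation.
        E[W] = n(n+1)/4 = 12*13/4 = 39.
        Tie groups: |d|=1 (t=2), |d|=2 (t=4), |d|=4 (t=2), |d|=5 (t=2); sum(t^3 - t) = 78.
        Var[W] = n(n+1)(2n+1)/24 - sum(t^3-t)/48 = 3900/24 - 78/48 = 160.875.
        z = (W - E[W]) / sqrt(Var[W]) = (36.5 - 39) / 12.6837 = -0.1971.
        Two-sided p = 2*Phi(z) = 0.843746.
Step 6: alpha = 0.05. fail to reject H0.

W+ = 41.5, W- = 36.5, W = min = 36.5, p = 0.843746, fail to reject H0.


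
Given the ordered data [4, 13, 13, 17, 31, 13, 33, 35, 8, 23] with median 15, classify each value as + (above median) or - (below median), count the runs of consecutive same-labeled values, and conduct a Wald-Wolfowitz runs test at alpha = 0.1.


Step 1: Compute median = 15; label A = above, B = below.
Labels in order: BBBAABAABA  (n_A = 5, n_B = 5)
Step 2: Count runs R = 6.
Step 3: Under H0 (random ordering), E[R] = 2*n_A*n_B/(n_A+n_B) + 1 = 2*5*5/10 + 1 = 6.0000.
        Var[R] = 2*n_A*n_B*(2*n_A*n_B - n_A - n_B) / ((n_A+n_B)^2 * (n_A+n_B-1)) = 2000/900 = 2.2222.
        SD[R] = 1.4907.
Step 4: R = E[R], so z = 0 with no continuity correction.
Step 5: Two-sided p-value via normal approximation = 2*(1 - Phi(|z|)) = 1.000000.
Step 6: alpha = 0.1. fail to reject H0.

R = 6, z = 0.0000, p = 1.000000, fail to reject H0.


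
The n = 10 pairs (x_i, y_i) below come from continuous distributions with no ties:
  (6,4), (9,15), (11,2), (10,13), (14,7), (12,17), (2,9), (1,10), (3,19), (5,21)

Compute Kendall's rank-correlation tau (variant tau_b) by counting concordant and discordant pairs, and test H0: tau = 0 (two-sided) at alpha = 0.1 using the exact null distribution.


Step 1: Enumerate the 45 unordered pairs (i,j) with i<j and classify each by sign(x_j-x_i) * sign(y_j-y_i).
  (1,2):dx=+3,dy=+11->C; (1,3):dx=+5,dy=-2->D; (1,4):dx=+4,dy=+9->C; (1,5):dx=+8,dy=+3->C
  (1,6):dx=+6,dy=+13->C; (1,7):dx=-4,dy=+5->D; (1,8):dx=-5,dy=+6->D; (1,9):dx=-3,dy=+15->D
  (1,10):dx=-1,dy=+17->D; (2,3):dx=+2,dy=-13->D; (2,4):dx=+1,dy=-2->D; (2,5):dx=+5,dy=-8->D
  (2,6):dx=+3,dy=+2->C; (2,7):dx=-7,dy=-6->C; (2,8):dx=-8,dy=-5->C; (2,9):dx=-6,dy=+4->D
  (2,10):dx=-4,dy=+6->D; (3,4):dx=-1,dy=+11->D; (3,5):dx=+3,dy=+5->C; (3,6):dx=+1,dy=+15->C
  (3,7):dx=-9,dy=+7->D; (3,8):dx=-10,dy=+8->D; (3,9):dx=-8,dy=+17->D; (3,10):dx=-6,dy=+19->D
  (4,5):dx=+4,dy=-6->D; (4,6):dx=+2,dy=+4->C; (4,7):dx=-8,dy=-4->C; (4,8):dx=-9,dy=-3->C
  (4,9):dx=-7,dy=+6->D; (4,10):dx=-5,dy=+8->D; (5,6):dx=-2,dy=+10->D; (5,7):dx=-12,dy=+2->D
  (5,8):dx=-13,dy=+3->D; (5,9):dx=-11,dy=+12->D; (5,10):dx=-9,dy=+14->D; (6,7):dx=-10,dy=-8->C
  (6,8):dx=-11,dy=-7->C; (6,9):dx=-9,dy=+2->D; (6,10):dx=-7,dy=+4->D; (7,8):dx=-1,dy=+1->D
  (7,9):dx=+1,dy=+10->C; (7,10):dx=+3,dy=+12->C; (8,9):dx=+2,dy=+9->C; (8,10):dx=+4,dy=+11->C
  (9,10):dx=+2,dy=+2->C
Step 2: C = 19, D = 26, total pairs = 45.
Step 3: tau = (C - D)/(n(n-1)/2) = (19 - 26)/45 = -0.155556.
Step 4: Exact two-sided p-value (enumerate n! = 3628800 permutations of y under H0): p = 0.600654.
Step 5: alpha = 0.1. fail to reject H0.

tau_b = -0.1556 (C=19, D=26), p = 0.600654, fail to reject H0.


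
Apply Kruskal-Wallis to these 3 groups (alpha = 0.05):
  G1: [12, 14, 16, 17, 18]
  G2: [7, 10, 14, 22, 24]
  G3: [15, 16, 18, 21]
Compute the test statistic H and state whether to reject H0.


Step 1: Combine all N = 14 observations and assign midranks.
sorted (value, group, rank): (7,G2,1), (10,G2,2), (12,G1,3), (14,G1,4.5), (14,G2,4.5), (15,G3,6), (16,G1,7.5), (16,G3,7.5), (17,G1,9), (18,G1,10.5), (18,G3,10.5), (21,G3,12), (22,G2,13), (24,G2,14)
Step 2: Sum ranks within each group.
R_1 = 34.5 (n_1 = 5)
R_2 = 34.5 (n_2 = 5)
R_3 = 36 (n_3 = 4)
Step 3: H = 12/(N(N+1)) * sum(R_i^2/n_i) - 3(N+1)
     = 12/(14*15) * (34.5^2/5 + 34.5^2/5 + 36^2/4) - 3*15
     = 0.057143 * 800.1 - 45
     = 0.720000.
Step 4: Ties present; correction factor C = 1 - 18/(14^3 - 14) = 0.993407. Corrected H = 0.720000 / 0.993407 = 0.724779.
Step 5: Under H0, H ~ chi^2(2); p-value = 0.696011.
Step 6: alpha = 0.05. fail to reject H0.

H = 0.7248, df = 2, p = 0.696011, fail to reject H0.


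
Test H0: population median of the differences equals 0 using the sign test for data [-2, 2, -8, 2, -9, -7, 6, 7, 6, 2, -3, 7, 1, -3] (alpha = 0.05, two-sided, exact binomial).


Step 1: Discard zero differences. Original n = 14; n_eff = number of nonzero differences = 14.
Nonzero differences (with sign): -2, +2, -8, +2, -9, -7, +6, +7, +6, +2, -3, +7, +1, -3
Step 2: Count signs: positive = 8, negative = 6.
Step 3: Under H0: P(positive) = 0.5, so the number of positives S ~ Bin(14, 0.5).
Step 4: Two-sided exact p-value = sum of Bin(14,0.5) probabilities at or below the observed probability = 0.790527.
Step 5: alpha = 0.05. fail to reject H0.

n_eff = 14, pos = 8, neg = 6, p = 0.790527, fail to reject H0.


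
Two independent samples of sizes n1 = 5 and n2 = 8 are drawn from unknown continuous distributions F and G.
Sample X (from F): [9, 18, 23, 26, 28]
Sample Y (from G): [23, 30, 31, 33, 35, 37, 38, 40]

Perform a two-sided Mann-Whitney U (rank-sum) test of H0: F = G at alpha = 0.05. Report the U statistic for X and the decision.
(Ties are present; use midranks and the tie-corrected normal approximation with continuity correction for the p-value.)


Step 1: Combine and sort all 13 observations; assign midranks.
sorted (value, group): (9,X), (18,X), (23,X), (23,Y), (26,X), (28,X), (30,Y), (31,Y), (33,Y), (35,Y), (37,Y), (38,Y), (40,Y)
ranks: 9->1, 18->2, 23->3.5, 23->3.5, 26->5, 28->6, 30->7, 31->8, 33->9, 35->10, 37->11, 38->12, 40->13
Step 2: Rank sum for X: R1 = 1 + 2 + 3.5 + 5 + 6 = 17.5.
Step 3: U_X = R1 - n1(n1+1)/2 = 17.5 - 5*6/2 = 17.5 - 15 = 2.5.
       U_Y = n1*n2 - U_X = 40 - 2.5 = 37.5.
Step 4: Ties are present, so use the tie-corrected normal approximation (with continuity correction) for the p-value.
Step 5: p-value = 0.012704; compare to alpha = 0.05. reject H0.

U_X = 2.5, p = 0.012704, reject H0 at alpha = 0.05.


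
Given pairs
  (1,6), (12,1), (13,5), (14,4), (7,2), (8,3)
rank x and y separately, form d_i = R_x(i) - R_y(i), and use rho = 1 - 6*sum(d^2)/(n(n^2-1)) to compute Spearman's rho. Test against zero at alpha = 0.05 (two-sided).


Step 1: Rank x and y separately (midranks; no ties here).
rank(x): 1->1, 12->4, 13->5, 14->6, 7->2, 8->3
rank(y): 6->6, 1->1, 5->5, 4->4, 2->2, 3->3
Step 2: d_i = R_x(i) - R_y(i); compute d_i^2.
  (1-6)^2=25, (4-1)^2=9, (5-5)^2=0, (6-4)^2=4, (2-2)^2=0, (3-3)^2=0
sum(d^2) = 38.
Step 3: rho = 1 - 6*38 / (6*(6^2 - 1)) = 1 - 228/210 = -0.085714.
Step 4: Under H0, t = rho * sqrt((n-2)/(1-rho^2)) = -0.1721 ~ t(4).
Step 5: Two-sided p-value from the t-distribution with 4 df = 0.871743.
Step 6: alpha = 0.05. fail to reject H0.

rho = -0.0857, p = 0.871743, fail to reject H0 at alpha = 0.05.


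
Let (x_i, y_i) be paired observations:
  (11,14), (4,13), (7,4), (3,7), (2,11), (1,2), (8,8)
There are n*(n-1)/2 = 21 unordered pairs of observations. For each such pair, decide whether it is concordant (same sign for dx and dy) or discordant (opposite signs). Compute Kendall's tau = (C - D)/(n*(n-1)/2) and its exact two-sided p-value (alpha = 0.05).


Step 1: Enumerate the 21 unordered pairs (i,j) with i<j and classify each by sign(x_j-x_i) * sign(y_j-y_i).
  (1,2):dx=-7,dy=-1->C; (1,3):dx=-4,dy=-10->C; (1,4):dx=-8,dy=-7->C; (1,5):dx=-9,dy=-3->C
  (1,6):dx=-10,dy=-12->C; (1,7):dx=-3,dy=-6->C; (2,3):dx=+3,dy=-9->D; (2,4):dx=-1,dy=-6->C
  (2,5):dx=-2,dy=-2->C; (2,6):dx=-3,dy=-11->C; (2,7):dx=+4,dy=-5->D; (3,4):dx=-4,dy=+3->D
  (3,5):dx=-5,dy=+7->D; (3,6):dx=-6,dy=-2->C; (3,7):dx=+1,dy=+4->C; (4,5):dx=-1,dy=+4->D
  (4,6):dx=-2,dy=-5->C; (4,7):dx=+5,dy=+1->C; (5,6):dx=-1,dy=-9->C; (5,7):dx=+6,dy=-3->D
  (6,7):dx=+7,dy=+6->C
Step 2: C = 15, D = 6, total pairs = 21.
Step 3: tau = (C - D)/(n(n-1)/2) = (15 - 6)/21 = 0.428571.
Step 4: Exact two-sided p-value (enumerate n! = 5040 permutations of y under H0): p = 0.238889.
Step 5: alpha = 0.05. fail to reject H0.

tau_b = 0.4286 (C=15, D=6), p = 0.238889, fail to reject H0.


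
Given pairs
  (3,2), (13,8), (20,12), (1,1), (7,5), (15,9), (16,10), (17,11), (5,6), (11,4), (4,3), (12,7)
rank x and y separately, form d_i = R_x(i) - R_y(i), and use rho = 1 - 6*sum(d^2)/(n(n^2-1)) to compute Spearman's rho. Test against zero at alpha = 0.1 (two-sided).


Step 1: Rank x and y separately (midranks; no ties here).
rank(x): 3->2, 13->8, 20->12, 1->1, 7->5, 15->9, 16->10, 17->11, 5->4, 11->6, 4->3, 12->7
rank(y): 2->2, 8->8, 12->12, 1->1, 5->5, 9->9, 10->10, 11->11, 6->6, 4->4, 3->3, 7->7
Step 2: d_i = R_x(i) - R_y(i); compute d_i^2.
  (2-2)^2=0, (8-8)^2=0, (12-12)^2=0, (1-1)^2=0, (5-5)^2=0, (9-9)^2=0, (10-10)^2=0, (11-11)^2=0, (4-6)^2=4, (6-4)^2=4, (3-3)^2=0, (7-7)^2=0
sum(d^2) = 8.
Step 3: rho = 1 - 6*8 / (12*(12^2 - 1)) = 1 - 48/1716 = 0.972028.
Step 4: Under H0, t = rho * sqrt((n-2)/(1-rho^2)) = 13.0876 ~ t(10).
Step 5: Two-sided p-value from the t-distribution with 10 df = 0.000000.
Step 6: alpha = 0.1. reject H0.

rho = 0.9720, p = 0.000000, reject H0 at alpha = 0.1.


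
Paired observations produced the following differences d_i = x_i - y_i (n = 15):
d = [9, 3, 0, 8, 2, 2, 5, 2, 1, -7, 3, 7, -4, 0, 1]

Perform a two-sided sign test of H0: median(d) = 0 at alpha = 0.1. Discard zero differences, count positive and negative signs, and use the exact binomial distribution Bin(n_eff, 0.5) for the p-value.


Step 1: Discard zero differences. Original n = 15; n_eff = number of nonzero differences = 13.
Nonzero differences (with sign): +9, +3, +8, +2, +2, +5, +2, +1, -7, +3, +7, -4, +1
Step 2: Count signs: positive = 11, negative = 2.
Step 3: Under H0: P(positive) = 0.5, so the number of positives S ~ Bin(13, 0.5).
Step 4: Two-sided exact p-value = sum of Bin(13,0.5) probabilities at or below the observed probability = 0.022461.
Step 5: alpha = 0.1. reject H0.

n_eff = 13, pos = 11, neg = 2, p = 0.022461, reject H0.


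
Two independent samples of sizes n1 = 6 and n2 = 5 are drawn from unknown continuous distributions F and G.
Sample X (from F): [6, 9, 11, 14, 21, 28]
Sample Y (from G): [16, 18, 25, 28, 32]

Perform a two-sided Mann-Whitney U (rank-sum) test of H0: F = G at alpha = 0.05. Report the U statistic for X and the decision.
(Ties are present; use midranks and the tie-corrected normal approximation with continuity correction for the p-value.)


Step 1: Combine and sort all 11 observations; assign midranks.
sorted (value, group): (6,X), (9,X), (11,X), (14,X), (16,Y), (18,Y), (21,X), (25,Y), (28,X), (28,Y), (32,Y)
ranks: 6->1, 9->2, 11->3, 14->4, 16->5, 18->6, 21->7, 25->8, 28->9.5, 28->9.5, 32->11
Step 2: Rank sum for X: R1 = 1 + 2 + 3 + 4 + 7 + 9.5 = 26.5.
Step 3: U_X = R1 - n1(n1+1)/2 = 26.5 - 6*7/2 = 26.5 - 21 = 5.5.
       U_Y = n1*n2 - U_X = 30 - 5.5 = 24.5.
Step 4: Ties are present, so use the tie-corrected normal approximation (with continuity correction) for the p-value.
Step 5: p-value = 0.099576; compare to alpha = 0.05. fail to reject H0.

U_X = 5.5, p = 0.099576, fail to reject H0 at alpha = 0.05.


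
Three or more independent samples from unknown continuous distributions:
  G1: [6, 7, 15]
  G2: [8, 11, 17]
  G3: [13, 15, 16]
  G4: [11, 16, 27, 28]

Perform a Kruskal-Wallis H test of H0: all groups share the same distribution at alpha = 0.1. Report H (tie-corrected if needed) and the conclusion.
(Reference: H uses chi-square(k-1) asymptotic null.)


Step 1: Combine all N = 13 observations and assign midranks.
sorted (value, group, rank): (6,G1,1), (7,G1,2), (8,G2,3), (11,G2,4.5), (11,G4,4.5), (13,G3,6), (15,G1,7.5), (15,G3,7.5), (16,G3,9.5), (16,G4,9.5), (17,G2,11), (27,G4,12), (28,G4,13)
Step 2: Sum ranks within each group.
R_1 = 10.5 (n_1 = 3)
R_2 = 18.5 (n_2 = 3)
R_3 = 23 (n_3 = 3)
R_4 = 39 (n_4 = 4)
Step 3: H = 12/(N(N+1)) * sum(R_i^2/n_i) - 3(N+1)
     = 12/(13*14) * (10.5^2/3 + 18.5^2/3 + 23^2/3 + 39^2/4) - 3*14
     = 0.065934 * 707.417 - 42
     = 4.642857.
Step 4: Ties present; correction factor C = 1 - 18/(13^3 - 13) = 0.991758. Corrected H = 4.642857 / 0.991758 = 4.681440.
Step 5: Under H0, H ~ chi^2(3); p-value = 0.196666.
Step 6: alpha = 0.1. fail to reject H0.

H = 4.6814, df = 3, p = 0.196666, fail to reject H0.


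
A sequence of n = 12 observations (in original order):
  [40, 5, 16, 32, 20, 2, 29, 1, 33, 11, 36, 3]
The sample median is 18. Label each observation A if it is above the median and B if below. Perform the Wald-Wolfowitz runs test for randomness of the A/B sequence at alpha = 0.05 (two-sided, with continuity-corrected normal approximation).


Step 1: Compute median = 18; label A = above, B = below.
Labels in order: ABBAABABABAB  (n_A = 6, n_B = 6)
Step 2: Count runs R = 10.
Step 3: Under H0 (random ordering), E[R] = 2*n_A*n_B/(n_A+n_B) + 1 = 2*6*6/12 + 1 = 7.0000.
        Var[R] = 2*n_A*n_B*(2*n_A*n_B - n_A - n_B) / ((n_A+n_B)^2 * (n_A+n_B-1)) = 4320/1584 = 2.7273.
        SD[R] = 1.6514.
Step 4: Continuity-corrected z = (R - 0.5 - E[R]) / SD[R] = (10 - 0.5 - 7.0000) / 1.6514 = 1.5138.
Step 5: Two-sided p-value via normal approximation = 2*(1 - Phi(|z|)) = 0.130070.
Step 6: alpha = 0.05. fail to reject H0.

R = 10, z = 1.5138, p = 0.130070, fail to reject H0.


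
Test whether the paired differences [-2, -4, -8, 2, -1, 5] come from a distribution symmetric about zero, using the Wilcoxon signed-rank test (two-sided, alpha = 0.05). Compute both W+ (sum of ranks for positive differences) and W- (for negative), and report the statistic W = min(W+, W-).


Step 1: Drop any zero differences (none here) and take |d_i|.
|d| = [2, 4, 8, 2, 1, 5]
Step 2: Midrank |d_i| (ties get averaged ranks).
ranks: |2|->2.5, |4|->4, |8|->6, |2|->2.5, |1|->1, |5|->5
Step 3: Attach original signs; sum ranks with positive sign and with negative sign.
W+ = 2.5 + 5 = 7.5
W- = 2.5 + 4 + 6 + 1 = 13.5
(Check: W+ + W- = 21 should equal n(n+1)/2 = 21.)
Step 4: Test statistic W = min(W+, W-) = 7.5.
Step 5: Ties in |d|, so use the tie-corrected normal approximation.
        E[W] = n(n+1)/4 = 6*7/4 = 10.5.
        Tie groups: |d|=2 (t=2); sum(t^3 - t) = 6.
        Var[W] = n(n+1)(2n+1)/24 - sum(t^3-t)/48 = 546/24 - 6/48 = 22.625.
        z = (W - E[W]) / sqrt(Var[W]) = (7.5 - 10.5) / 4.7566 = -0.6307.
        Two-sided p = 2*Phi(z) = 0.528233.
Step 6: alpha = 0.05. fail to reject H0.

W+ = 7.5, W- = 13.5, W = min = 7.5, p = 0.528233, fail to reject H0.


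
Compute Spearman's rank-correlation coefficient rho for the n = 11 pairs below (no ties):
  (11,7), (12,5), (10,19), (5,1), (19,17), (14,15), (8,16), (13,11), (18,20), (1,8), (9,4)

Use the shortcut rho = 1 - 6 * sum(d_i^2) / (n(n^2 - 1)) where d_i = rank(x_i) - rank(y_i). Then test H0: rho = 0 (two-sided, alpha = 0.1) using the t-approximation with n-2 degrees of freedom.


Step 1: Rank x and y separately (midranks; no ties here).
rank(x): 11->6, 12->7, 10->5, 5->2, 19->11, 14->9, 8->3, 13->8, 18->10, 1->1, 9->4
rank(y): 7->4, 5->3, 19->10, 1->1, 17->9, 15->7, 16->8, 11->6, 20->11, 8->5, 4->2
Step 2: d_i = R_x(i) - R_y(i); compute d_i^2.
  (6-4)^2=4, (7-3)^2=16, (5-10)^2=25, (2-1)^2=1, (11-9)^2=4, (9-7)^2=4, (3-8)^2=25, (8-6)^2=4, (10-11)^2=1, (1-5)^2=16, (4-2)^2=4
sum(d^2) = 104.
Step 3: rho = 1 - 6*104 / (11*(11^2 - 1)) = 1 - 624/1320 = 0.527273.
Step 4: Under H0, t = rho * sqrt((n-2)/(1-rho^2)) = 1.8616 ~ t(9).
Step 5: Two-sided p-value from the t-distribution with 9 df = 0.095565.
Step 6: alpha = 0.1. reject H0.

rho = 0.5273, p = 0.095565, reject H0 at alpha = 0.1.


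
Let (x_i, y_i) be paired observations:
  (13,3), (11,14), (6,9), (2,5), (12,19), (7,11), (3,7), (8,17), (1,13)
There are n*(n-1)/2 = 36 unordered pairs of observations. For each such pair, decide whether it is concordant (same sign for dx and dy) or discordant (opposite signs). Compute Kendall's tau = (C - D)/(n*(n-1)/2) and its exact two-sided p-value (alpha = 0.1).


Step 1: Enumerate the 36 unordered pairs (i,j) with i<j and classify each by sign(x_j-x_i) * sign(y_j-y_i).
  (1,2):dx=-2,dy=+11->D; (1,3):dx=-7,dy=+6->D; (1,4):dx=-11,dy=+2->D; (1,5):dx=-1,dy=+16->D
  (1,6):dx=-6,dy=+8->D; (1,7):dx=-10,dy=+4->D; (1,8):dx=-5,dy=+14->D; (1,9):dx=-12,dy=+10->D
  (2,3):dx=-5,dy=-5->C; (2,4):dx=-9,dy=-9->C; (2,5):dx=+1,dy=+5->C; (2,6):dx=-4,dy=-3->C
  (2,7):dx=-8,dy=-7->C; (2,8):dx=-3,dy=+3->D; (2,9):dx=-10,dy=-1->C; (3,4):dx=-4,dy=-4->C
  (3,5):dx=+6,dy=+10->C; (3,6):dx=+1,dy=+2->C; (3,7):dx=-3,dy=-2->C; (3,8):dx=+2,dy=+8->C
  (3,9):dx=-5,dy=+4->D; (4,5):dx=+10,dy=+14->C; (4,6):dx=+5,dy=+6->C; (4,7):dx=+1,dy=+2->C
  (4,8):dx=+6,dy=+12->C; (4,9):dx=-1,dy=+8->D; (5,6):dx=-5,dy=-8->C; (5,7):dx=-9,dy=-12->C
  (5,8):dx=-4,dy=-2->C; (5,9):dx=-11,dy=-6->C; (6,7):dx=-4,dy=-4->C; (6,8):dx=+1,dy=+6->C
  (6,9):dx=-6,dy=+2->D; (7,8):dx=+5,dy=+10->C; (7,9):dx=-2,dy=+6->D; (8,9):dx=-7,dy=-4->C
Step 2: C = 23, D = 13, total pairs = 36.
Step 3: tau = (C - D)/(n(n-1)/2) = (23 - 13)/36 = 0.277778.
Step 4: Exact two-sided p-value (enumerate n! = 362880 permutations of y under H0): p = 0.358488.
Step 5: alpha = 0.1. fail to reject H0.

tau_b = 0.2778 (C=23, D=13), p = 0.358488, fail to reject H0.


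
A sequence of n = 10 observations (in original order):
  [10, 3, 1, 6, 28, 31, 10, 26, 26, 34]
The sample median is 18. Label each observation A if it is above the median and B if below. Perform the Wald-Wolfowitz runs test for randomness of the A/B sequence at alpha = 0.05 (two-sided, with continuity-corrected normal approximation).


Step 1: Compute median = 18; label A = above, B = below.
Labels in order: BBBBAABAAA  (n_A = 5, n_B = 5)
Step 2: Count runs R = 4.
Step 3: Under H0 (random ordering), E[R] = 2*n_A*n_B/(n_A+n_B) + 1 = 2*5*5/10 + 1 = 6.0000.
        Var[R] = 2*n_A*n_B*(2*n_A*n_B - n_A - n_B) / ((n_A+n_B)^2 * (n_A+n_B-1)) = 2000/900 = 2.2222.
        SD[R] = 1.4907.
Step 4: Continuity-corrected z = (R + 0.5 - E[R]) / SD[R] = (4 + 0.5 - 6.0000) / 1.4907 = -1.0062.
Step 5: Two-sided p-value via normal approximation = 2*(1 - Phi(|z|)) = 0.314305.
Step 6: alpha = 0.05. fail to reject H0.

R = 4, z = -1.0062, p = 0.314305, fail to reject H0.


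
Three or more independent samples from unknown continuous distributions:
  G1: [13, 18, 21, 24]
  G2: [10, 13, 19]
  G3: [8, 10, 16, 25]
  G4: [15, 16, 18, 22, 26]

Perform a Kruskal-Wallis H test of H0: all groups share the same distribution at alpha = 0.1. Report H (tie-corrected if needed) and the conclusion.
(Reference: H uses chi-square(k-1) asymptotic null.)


Step 1: Combine all N = 16 observations and assign midranks.
sorted (value, group, rank): (8,G3,1), (10,G2,2.5), (10,G3,2.5), (13,G1,4.5), (13,G2,4.5), (15,G4,6), (16,G3,7.5), (16,G4,7.5), (18,G1,9.5), (18,G4,9.5), (19,G2,11), (21,G1,12), (22,G4,13), (24,G1,14), (25,G3,15), (26,G4,16)
Step 2: Sum ranks within each group.
R_1 = 40 (n_1 = 4)
R_2 = 18 (n_2 = 3)
R_3 = 26 (n_3 = 4)
R_4 = 52 (n_4 = 5)
Step 3: H = 12/(N(N+1)) * sum(R_i^2/n_i) - 3(N+1)
     = 12/(16*17) * (40^2/4 + 18^2/3 + 26^2/4 + 52^2/5) - 3*17
     = 0.044118 * 1217.8 - 51
     = 2.726471.
Step 4: Ties present; correction factor C = 1 - 24/(16^3 - 16) = 0.994118. Corrected H = 2.726471 / 0.994118 = 2.742604.
Step 5: Under H0, H ~ chi^2(3); p-value = 0.433036.
Step 6: alpha = 0.1. fail to reject H0.

H = 2.7426, df = 3, p = 0.433036, fail to reject H0.


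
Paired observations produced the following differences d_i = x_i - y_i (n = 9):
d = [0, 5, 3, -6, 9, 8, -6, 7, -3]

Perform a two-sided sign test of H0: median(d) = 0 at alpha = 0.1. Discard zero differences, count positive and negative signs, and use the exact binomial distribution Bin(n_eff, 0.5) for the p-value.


Step 1: Discard zero differences. Original n = 9; n_eff = number of nonzero differences = 8.
Nonzero differences (with sign): +5, +3, -6, +9, +8, -6, +7, -3
Step 2: Count signs: positive = 5, negative = 3.
Step 3: Under H0: P(positive) = 0.5, so the number of positives S ~ Bin(8, 0.5).
Step 4: Two-sided exact p-value = sum of Bin(8,0.5) probabilities at or below the observed probability = 0.726562.
Step 5: alpha = 0.1. fail to reject H0.

n_eff = 8, pos = 5, neg = 3, p = 0.726562, fail to reject H0.


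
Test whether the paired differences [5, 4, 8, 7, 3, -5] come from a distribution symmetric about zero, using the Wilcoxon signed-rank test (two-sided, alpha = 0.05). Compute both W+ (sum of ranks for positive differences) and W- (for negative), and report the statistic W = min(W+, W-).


Step 1: Drop any zero differences (none here) and take |d_i|.
|d| = [5, 4, 8, 7, 3, 5]
Step 2: Midrank |d_i| (ties get averaged ranks).
ranks: |5|->3.5, |4|->2, |8|->6, |7|->5, |3|->1, |5|->3.5
Step 3: Attach original signs; sum ranks with positive sign and with negative sign.
W+ = 3.5 + 2 + 6 + 5 + 1 = 17.5
W- = 3.5 = 3.5
(Check: W+ + W- = 21 should equal n(n+1)/2 = 21.)
Step 4: Test statistic W = min(W+, W-) = 3.5.
Step 5: Ties in |d|, so use the tie-corrected normal approximation.
        E[W] = n(n+1)/4 = 6*7/4 = 10.5.
        Tie groups: |d|=5 (t=2); sum(t^3 - t) = 6.
        Var[W] = n(n+1)(2n+1)/24 - sum(t^3-t)/48 = 546/24 - 6/48 = 22.625.
        z = (W - E[W]) / sqrt(Var[W]) = (3.5 - 10.5) / 4.7566 = -1.4716.
        Two-sided p = 2*Phi(z) = 0.141116.
Step 6: alpha = 0.05. fail to reject H0.

W+ = 17.5, W- = 3.5, W = min = 3.5, p = 0.141116, fail to reject H0.


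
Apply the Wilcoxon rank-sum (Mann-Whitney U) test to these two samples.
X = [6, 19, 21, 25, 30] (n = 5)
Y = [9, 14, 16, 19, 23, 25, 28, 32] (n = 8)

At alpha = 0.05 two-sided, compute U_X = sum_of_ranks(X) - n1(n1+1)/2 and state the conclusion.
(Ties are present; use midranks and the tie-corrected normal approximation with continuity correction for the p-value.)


Step 1: Combine and sort all 13 observations; assign midranks.
sorted (value, group): (6,X), (9,Y), (14,Y), (16,Y), (19,X), (19,Y), (21,X), (23,Y), (25,X), (25,Y), (28,Y), (30,X), (32,Y)
ranks: 6->1, 9->2, 14->3, 16->4, 19->5.5, 19->5.5, 21->7, 23->8, 25->9.5, 25->9.5, 28->11, 30->12, 32->13
Step 2: Rank sum for X: R1 = 1 + 5.5 + 7 + 9.5 + 12 = 35.
Step 3: U_X = R1 - n1(n1+1)/2 = 35 - 5*6/2 = 35 - 15 = 20.
       U_Y = n1*n2 - U_X = 40 - 20 = 20.
Step 4: Ties are present, so use the tie-corrected normal approximation (with continuity correction) for the p-value.
Step 5: p-value = 1.000000; compare to alpha = 0.05. fail to reject H0.

U_X = 20, p = 1.000000, fail to reject H0 at alpha = 0.05.


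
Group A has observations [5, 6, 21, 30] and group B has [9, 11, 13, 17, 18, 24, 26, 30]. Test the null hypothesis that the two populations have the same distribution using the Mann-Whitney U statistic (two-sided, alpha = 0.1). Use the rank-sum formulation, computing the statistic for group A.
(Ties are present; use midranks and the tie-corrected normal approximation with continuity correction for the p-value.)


Step 1: Combine and sort all 12 observations; assign midranks.
sorted (value, group): (5,X), (6,X), (9,Y), (11,Y), (13,Y), (17,Y), (18,Y), (21,X), (24,Y), (26,Y), (30,X), (30,Y)
ranks: 5->1, 6->2, 9->3, 11->4, 13->5, 17->6, 18->7, 21->8, 24->9, 26->10, 30->11.5, 30->11.5
Step 2: Rank sum for X: R1 = 1 + 2 + 8 + 11.5 = 22.5.
Step 3: U_X = R1 - n1(n1+1)/2 = 22.5 - 4*5/2 = 22.5 - 10 = 12.5.
       U_Y = n1*n2 - U_X = 32 - 12.5 = 19.5.
Step 4: Ties are present, so use the tie-corrected normal approximation (with continuity correction) for the p-value.
Step 5: p-value = 0.609759; compare to alpha = 0.1. fail to reject H0.

U_X = 12.5, p = 0.609759, fail to reject H0 at alpha = 0.1.
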